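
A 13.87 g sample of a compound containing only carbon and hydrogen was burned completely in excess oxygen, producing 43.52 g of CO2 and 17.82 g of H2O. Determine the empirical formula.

mol C = 43.52 / 44.01 = 0.9889; mass C = 0.9889 × 12.01 = 11.88 g
mol H = 2 × (17.82 / 18.02) = 1.978; mass H = 1.978 × 1.008 = 1.994 g
Divide by the smallest (0.9889 mol C): C 1.000, H 2.000
Ratio ≈ 1:2, so the empirical formula is CH2

CH2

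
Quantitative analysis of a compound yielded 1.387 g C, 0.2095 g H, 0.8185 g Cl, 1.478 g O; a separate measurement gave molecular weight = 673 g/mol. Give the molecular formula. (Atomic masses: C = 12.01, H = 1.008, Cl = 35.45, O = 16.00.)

C20H36Cl4O16

Moles — C: 1.387 / 12.01 = 0.1155 mol; H: 0.2095 / 1.008 = 0.2078 mol; Cl: 0.8185 / 35.45 = 0.02309 mol; O: 1.478 / 16.00 = 0.09237 mol
Divide by the smallest (0.02309 mol Cl): C 5.002, H 9.002, Cl 1.000, O 4.001
≈ 5:9:1:4 → C5H9ClO4
Empirical-formula mass = 168.57 g/mol
n = 673 / 168.57 = 3.99 ≈ 4
Molecular formula = (C5H9ClO4)×4 = C20H36Cl4O16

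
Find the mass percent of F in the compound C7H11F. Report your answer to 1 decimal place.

Molar mass = 7(12.01) + 11(1.008) + 1(19.00) = 114.158 g/mol
Mass of F per mole = 1 × 19.00 = 19.000 g
% F = 19.000 / 114.158 × 100 = 16.6%

16.6%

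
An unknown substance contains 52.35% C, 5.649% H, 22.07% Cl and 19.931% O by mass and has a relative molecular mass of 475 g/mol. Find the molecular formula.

C21H27Cl3O6

Assume 100 g: 52.35 g C, 5.649 g H, 22.07 g Cl, 19.931 g O.
C: 52.35 g ÷ 12.01 g/mol = 4.359 mol
H: 5.649 g ÷ 1.008 g/mol = 5.604 mol
Cl: 22.07 g ÷ 35.45 g/mol = 0.6226 mol
O: 19.931 g ÷ 16.00 g/mol = 1.246 mol
Smallest is Cl at 0.6226 mol; normalising gives C 7.001, H 9.002, Cl 1.000, O 2.001
≈ 7:9:1:2 → C7H9ClO2
Empirical-formula mass = 160.59 g/mol
n = 475 / 160.59 = 2.96 ≈ 3
Molecular formula = (C7H9ClO2)×3 = C21H27Cl3O6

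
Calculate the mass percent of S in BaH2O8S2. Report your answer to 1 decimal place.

Molar mass = 1(137.33) + 2(1.008) + 8(16.00) + 2(32.07) = 331.486 g/mol
Mass of S per mole = 2 × 32.07 = 64.140 g
% S = 64.140 / 331.486 × 100 = 19.3%

19.3%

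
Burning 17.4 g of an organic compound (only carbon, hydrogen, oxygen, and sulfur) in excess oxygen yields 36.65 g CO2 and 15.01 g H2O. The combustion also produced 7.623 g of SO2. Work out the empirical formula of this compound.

C7H14OS

mol C = 36.65 / 44.01 = 0.8328; mass C = 0.8328 × 12.01 = 10.00 g
mol H = 2 × (15.01 / 18.02) = 1.666; mass H = 1.666 × 1.008 = 1.679 g
mol S = 7.623 / 64.07 = 0.1190; mass S = 3.816 g
mass O = 17.4 − (15.50) = 1.904 g → mol O = 0.1190
Ratios (÷ 0.119): C 7.000, H 14.003, O 1.000, S 1.000
→ C7H14OS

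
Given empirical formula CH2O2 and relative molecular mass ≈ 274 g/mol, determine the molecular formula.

C6H12O12

Empirical-formula mass = 46.03 g/mol
n = 274 / 46.03 = 5.95 ≈ 6
Molecular formula = (CH2O2)6 = C6H12O12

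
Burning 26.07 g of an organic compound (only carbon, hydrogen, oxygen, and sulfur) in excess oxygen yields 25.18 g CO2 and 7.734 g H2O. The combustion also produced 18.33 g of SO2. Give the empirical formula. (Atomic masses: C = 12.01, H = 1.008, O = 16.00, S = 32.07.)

C2H3O2S

mol C = 25.18 / 44.01 = 0.5721; mass C = 0.5721 × 12.01 = 6.871 g
mol H = 2 × (7.734 / 18.02) = 0.8584; mass H = 0.8584 × 1.008 = 0.8652 g
mol S = 18.33 / 64.07 = 0.2861; mass S = 9.175 g
mass O = 26.07 − (16.91) = 9.158 g → mol O = 0.5724
Smallest is S at 0.2861 mol; normalising gives C 2.000, H 3.000, O 2.001, S 1.000
Ratio ≈ 2:3:2:1, so the empirical formula is C2H3O2S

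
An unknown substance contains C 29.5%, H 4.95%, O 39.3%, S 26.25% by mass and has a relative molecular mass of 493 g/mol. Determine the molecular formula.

C12H24O12S4

Assume 100 g: 29.5 g C, 4.95 g H, 39.3 g O, 26.25 g S.
Moles — C: 29.5 / 12.01 = 2.456 mol; H: 4.95 / 1.008 = 4.911 mol; O: 39.3 / 16.00 = 2.456 mol; S: 26.25 / 32.07 = 0.8185 mol
Ratios (÷ 0.8185): C 3.001, H 5.999, O 3.001, S 1.000
Ratio ≈ 3:6:3:1, so the empirical formula is C3H6O3S
Empirical-formula mass = 122.15 g/mol
n = 493 / 122.15 = 4.04 ≈ 4
Molecular formula = (C3H6O3S)×4 = C12H24O12S4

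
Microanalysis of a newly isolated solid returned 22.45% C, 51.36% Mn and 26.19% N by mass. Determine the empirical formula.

Assume 100 g: 22.45 g C, 51.36 g Mn, 26.19 g N.
C: 22.45 g ÷ 12.01 g/mol = 1.869 mol
Mn: 51.36 g ÷ 54.94 g/mol = 0.9348 mol
N: 26.19 g ÷ 14.01 g/mol = 1.869 mol
Divide by the smallest (0.9348 mol Mn): C 2.000, Mn 1.000, N 2.000
≈ 2:1:2 → C2MnN2

C2MnN2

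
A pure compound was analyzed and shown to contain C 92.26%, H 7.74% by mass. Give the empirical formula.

CH

Assume 100 g: 92.26 g C, 7.74 g H.
n(C) = 92.26/12.01 = 7.682, n(H) = 7.74/1.008 = 7.679
Divide by the smallest (7.679 mol H): C 1.000, H 1.000
≈ 1:1 → CH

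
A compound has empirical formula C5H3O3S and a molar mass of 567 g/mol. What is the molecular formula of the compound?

Empirical-formula mass = 143.14 g/mol
n = 567 / 143.14 = 3.96 ≈ 4
Molecular formula = (C5H3O3S)4 = C20H12O12S4

C20H12O12S4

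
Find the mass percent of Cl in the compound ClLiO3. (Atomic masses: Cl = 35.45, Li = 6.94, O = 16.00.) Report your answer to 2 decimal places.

39.22%

Molar mass = 1(35.45) + 1(6.94) + 3(16.00) = 90.390 g/mol
Mass of Cl per mole = 1 × 35.45 = 35.450 g
% Cl = 35.450 / 90.390 × 100 = 39.22%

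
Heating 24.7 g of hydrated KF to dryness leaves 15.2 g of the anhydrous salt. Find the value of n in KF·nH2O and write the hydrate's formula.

Mass of water lost = 24.7 − 15.2 = 9.5 g → 9.5 / 18.02 = 0.5272 mol H2O
Molar mass of KF = 58.10 g/mol → mol KF = 15.2 / 58.10 = 0.2616
n = 0.5272 / 0.2616 = 2.02 ≈ 2 → KF·2H2O

KF·2H2O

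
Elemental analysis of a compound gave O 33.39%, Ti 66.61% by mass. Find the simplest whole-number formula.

O3Ti2

Assume 100 g: 33.39 g O, 66.61 g Ti.
Moles — O: 33.39 / 16.00 = 2.087 mol; Ti: 66.61 / 47.87 = 1.391 mol
Smallest is Ti at 1.391 mol; normalising gives O 1.500, Ti 1.000
×2: O 3.00, Ti 2.00 → O3Ti2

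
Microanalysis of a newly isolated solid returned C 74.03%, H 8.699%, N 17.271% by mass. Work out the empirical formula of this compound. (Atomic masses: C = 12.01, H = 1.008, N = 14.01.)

C5H7N

Assume 100 g: 74.03 g C, 8.699 g H, 17.271 g N.
Moles — C: 74.03 / 12.01 = 6.164 mol; H: 8.699 / 1.008 = 8.63 mol; N: 17.271 / 14.01 = 1.233 mol
Ratios (÷ 1.233): C 5.000, H 7.001, N 1.000
Ratio ≈ 5:7:1, so the empirical formula is C5H7N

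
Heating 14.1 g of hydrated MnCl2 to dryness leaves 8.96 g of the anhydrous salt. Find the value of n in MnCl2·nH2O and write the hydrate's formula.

Mass of water lost = 14.1 − 8.96 = 5.14 g → 5.14 / 18.02 = 0.2852 mol H2O
Molar mass of MnCl2 = 125.84 g/mol → mol MnCl2 = 8.96 / 125.84 = 0.0712
n = 0.2852 / 0.0712 = 4.01 ≈ 4 → MnCl2·4H2O

MnCl2·4H2O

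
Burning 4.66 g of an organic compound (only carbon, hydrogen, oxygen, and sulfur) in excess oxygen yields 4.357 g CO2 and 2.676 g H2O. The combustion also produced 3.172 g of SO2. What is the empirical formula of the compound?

C2H6O2S

mol C = 4.357 / 44.01 = 0.09900; mass C = 0.09900 × 12.01 = 1.189 g
mol H = 2 × (2.676 / 18.02) = 0.2970; mass H = 0.2970 × 1.008 = 0.2994 g
mol S = 3.172 / 64.07 = 0.04951; mass S = 1.588 g
mass O = 4.66 − (3.076) = 1.584 g → mol O = 0.09899
Divide by the smallest (0.04951 mol S): C 2.000, H 5.999, O 2.000, S 1.000
≈ 2:6:2:1 → C2H6O2S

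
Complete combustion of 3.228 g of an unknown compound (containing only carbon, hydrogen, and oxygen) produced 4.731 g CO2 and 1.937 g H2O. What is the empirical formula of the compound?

mol C = 4.731 / 44.01 = 0.1075; mass C = 0.1075 × 12.01 = 1.291 g
mol H = 2 × (1.937 / 18.02) = 0.2150; mass H = 0.2150 × 1.008 = 0.2167 g
mass O = 3.228 − (1.508) = 1.720 g → mol O = 0.1075
Smallest is C at 0.1075 mol; normalising gives C 1.000, H 2.000, O 1.000
≈ 1:2:1 → CH2O

CH2O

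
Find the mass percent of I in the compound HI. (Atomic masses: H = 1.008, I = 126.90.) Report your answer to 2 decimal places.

Molar mass = 1(1.008) + 1(126.90) = 127.908 g/mol
Mass of I per mole = 1 × 126.90 = 126.900 g
% I = 126.900 / 127.908 × 100 = 99.21%

99.21%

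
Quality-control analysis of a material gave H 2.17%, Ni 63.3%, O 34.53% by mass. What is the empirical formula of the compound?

H2NiO2

Assume 100 g: 2.17 g H, 63.3 g Ni, 34.53 g O.
Moles — H: 2.17 / 1.008 = 2.153 mol; Ni: 63.3 / 58.69 = 1.079 mol; O: 34.53 / 16.00 = 2.158 mol
Smallest is Ni at 1.079 mol; normalising gives H 1.996, Ni 1.000, O 2.001
≈ 2:1:2 → H2NiO2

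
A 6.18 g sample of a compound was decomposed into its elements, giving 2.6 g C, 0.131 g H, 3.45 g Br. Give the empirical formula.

n(C) = 2.6/12.01 = 0.2165, n(H) = 0.131/1.008 = 0.13, n(Br) = 3.45/79.90 = 0.04318
Smallest is Br at 0.04318 mol; normalising gives C 5.014, H 3.010, Br 1.000
Ratio ≈ 5:3:1, so the empirical formula is C5H3Br

C5H3Br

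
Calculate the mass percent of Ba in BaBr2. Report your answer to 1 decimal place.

Molar mass = 1(137.33) + 2(79.90) = 297.130 g/mol
Mass of Ba per mole = 1 × 137.33 = 137.330 g
% Ba = 137.330 / 297.130 × 100 = 46.2%

46.2%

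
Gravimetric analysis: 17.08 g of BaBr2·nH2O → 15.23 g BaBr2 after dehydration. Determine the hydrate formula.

BaBr2·2H2O

Mass of water lost = 17.08 − 15.23 = 1.85 g → 1.85 / 18.02 = 0.1027 mol H2O
Molar mass of BaBr2 = 297.13 g/mol → mol BaBr2 = 15.23 / 297.13 = 0.05126
n = 0.1027 / 0.05126 = 2.00 ≈ 2 → BaBr2·2H2O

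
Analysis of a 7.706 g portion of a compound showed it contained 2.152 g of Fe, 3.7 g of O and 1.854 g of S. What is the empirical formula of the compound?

Fe2O12S3

Moles — Fe: 2.152 / 55.85 = 0.03853 mol; O: 3.7 / 16.00 = 0.2313 mol; S: 1.854 / 32.07 = 0.05781 mol
Smallest is Fe at 0.03853 mol; normalising gives Fe 1.000, O 6.002, S 1.500
×2: Fe 2.00, O 12.00, S 3.00 → Fe2O12S3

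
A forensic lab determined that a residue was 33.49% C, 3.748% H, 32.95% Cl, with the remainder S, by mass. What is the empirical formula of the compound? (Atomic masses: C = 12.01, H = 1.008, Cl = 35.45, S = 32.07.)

C3H4ClS

Assume 100 g: 33.49 g C, 3.748 g H, 32.95 g Cl, 29.812 g S.
n(C) = 33.49/12.01 = 2.789, n(H) = 3.748/1.008 = 3.718, n(Cl) = 32.95/35.45 = 0.9295, n(S) = 29.812/32.07 = 0.9296
Ratios (÷ 0.9295): C 3.000, H 4.000, Cl 1.000, S 1.000
→ C3H4ClS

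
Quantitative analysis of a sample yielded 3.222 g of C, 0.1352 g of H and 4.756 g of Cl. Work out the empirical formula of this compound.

C2HCl

Moles — C: 3.222 / 12.01 = 0.2683 mol; H: 0.1352 / 1.008 = 0.1341 mol; Cl: 4.756 / 35.45 = 0.1342 mol
Smallest is H at 0.1341 mol; normalising gives C 2.000, H 1.000, Cl 1.000
≈ 2:1:1 → C2HCl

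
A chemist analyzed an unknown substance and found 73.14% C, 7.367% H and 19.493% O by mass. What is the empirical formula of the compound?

C5H6O

Assume 100 g: 73.14 g C, 7.367 g H, 19.493 g O.
Moles — C: 73.14 / 12.01 = 6.09 mol; H: 7.367 / 1.008 = 7.309 mol; O: 19.493 / 16.00 = 1.218 mol
Smallest is O at 1.218 mol; normalising gives C 4.999, H 5.999, O 1.000
→ C5H6O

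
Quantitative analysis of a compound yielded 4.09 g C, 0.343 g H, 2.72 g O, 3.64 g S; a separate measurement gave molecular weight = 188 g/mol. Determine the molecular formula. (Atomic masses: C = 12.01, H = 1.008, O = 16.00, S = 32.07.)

C: 4.09 g ÷ 12.01 g/mol = 0.3405 mol
H: 0.343 g ÷ 1.008 g/mol = 0.3403 mol
O: 2.72 g ÷ 16.00 g/mol = 0.17 mol
S: 3.64 g ÷ 32.07 g/mol = 0.1135 mol
Divide by the smallest (0.1135 mol S): C 3.000, H 2.998, O 1.498, S 1.000
Multiply by 2: C 6.00, H 6.00, O 3.00, S 2.00 → C6H6O3S2
Empirical-formula mass = 190.25 g/mol
n = 188 / 190.25 = 0.99 ≈ 1
Molecular formula = empirical formula = C6H6O3S2

C6H6O3S2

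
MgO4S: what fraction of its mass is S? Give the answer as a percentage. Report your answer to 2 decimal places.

26.64%

Molar mass = 1(24.31) + 4(16.00) + 1(32.07) = 120.380 g/mol
Mass of S per mole = 1 × 32.07 = 32.070 g
% S = 32.070 / 120.380 × 100 = 26.64%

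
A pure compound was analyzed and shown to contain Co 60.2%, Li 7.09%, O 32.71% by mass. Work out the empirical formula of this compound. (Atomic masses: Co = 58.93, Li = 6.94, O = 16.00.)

Assume 100 g: 60.2 g Co, 7.09 g Li, 32.71 g O.
n(Co) = 60.2/58.93 = 1.022, n(Li) = 7.09/6.94 = 1.022, n(O) = 32.71/16.00 = 2.044
Divide by the smallest (1.022 mol Co): Co 1.000, Li 1.000, O 2.001
Ratio ≈ 1:1:2, so the empirical formula is CoLiO2

CoLiO2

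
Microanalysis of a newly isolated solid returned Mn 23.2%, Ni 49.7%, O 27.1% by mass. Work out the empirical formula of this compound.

MnNi2O4

Assume 100 g: 23.2 g Mn, 49.7 g Ni, 27.1 g O.
Moles — Mn: 23.2 / 54.94 = 0.4223 mol; Ni: 49.7 / 58.69 = 0.8468 mol; O: 27.1 / 16.00 = 1.694 mol
Smallest is Mn at 0.4223 mol; normalising gives Mn 1.000, Ni 2.005, O 4.011
≈ 1:2:4 → MnNi2O4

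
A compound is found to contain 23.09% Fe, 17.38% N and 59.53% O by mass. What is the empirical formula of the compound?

FeN3O9

Assume 100 g: 23.09 g Fe, 17.38 g N, 59.53 g O.
n(Fe) = 23.09/55.85 = 0.4134, n(N) = 17.38/14.01 = 1.241, n(O) = 59.53/16.00 = 3.721
Ratios (÷ 0.4134): Fe 1.000, N 3.001, O 8.999
Ratio ≈ 1:3:9, so the empirical formula is FeN3O9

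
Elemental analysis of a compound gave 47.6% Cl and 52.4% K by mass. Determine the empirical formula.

ClK

Assume 100 g: 47.6 g Cl, 52.4 g K.
Cl: 47.6 g ÷ 35.45 g/mol = 1.343 mol
K: 52.4 g ÷ 39.10 g/mol = 1.34 mol
Ratios (÷ 1.34): Cl 1.002, K 1.000
→ ClK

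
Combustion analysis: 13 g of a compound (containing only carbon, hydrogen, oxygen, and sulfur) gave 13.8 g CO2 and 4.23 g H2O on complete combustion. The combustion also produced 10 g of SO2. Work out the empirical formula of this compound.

mol C = 13.8 / 44.01 = 0.3136; mass C = 0.3136 × 12.01 = 3.766 g
mol H = 2 × (4.23 / 18.02) = 0.4695; mass H = 0.4695 × 1.008 = 0.4732 g
mol S = 10 / 64.07 = 0.1561; mass S = 5.005 g
mass O = 13 − (9.245) = 3.755 g → mol O = 0.2347
Smallest is S at 0.1561 mol; normalising gives C 2.009, H 3.008, O 1.504, S 1.000
×2: C 4.02, H 6.02, O 3.01, S 2.00 → C4H6O3S2

C4H6O3S2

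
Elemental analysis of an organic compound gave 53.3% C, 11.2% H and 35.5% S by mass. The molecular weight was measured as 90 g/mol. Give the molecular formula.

C4H10S

Assume 100 g: 53.3 g C, 11.2 g H, 35.5 g S.
n(C) = 53.3/12.01 = 4.438, n(H) = 11.2/1.008 = 11.11, n(S) = 35.5/32.07 = 1.107
Smallest is S at 1.107 mol; normalising gives C 4.009, H 10.038, S 1.000
Ratio ≈ 4:10:1, so the empirical formula is C4H10S
Empirical-formula mass = 90.19 g/mol
n = 90 / 90.19 = 1.00 ≈ 1
Molecular formula = empirical formula = C4H10S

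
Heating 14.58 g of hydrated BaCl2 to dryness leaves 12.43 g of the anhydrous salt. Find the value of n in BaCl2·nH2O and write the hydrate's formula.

Mass of water lost = 14.58 − 12.43 = 2.15 g → 2.15 / 18.02 = 0.1193 mol H2O
Molar mass of BaCl2 = 208.23 g/mol → mol BaCl2 = 12.43 / 208.23 = 0.05969
n = 0.1193 / 0.05969 = 2.00 ≈ 2 → BaCl2·2H2O

BaCl2·2H2O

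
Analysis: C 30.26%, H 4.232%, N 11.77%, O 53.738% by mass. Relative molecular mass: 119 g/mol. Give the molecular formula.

Assume 100 g: 30.26 g C, 4.232 g H, 11.77 g N, 53.738 g O.
n(C) = 30.26/12.01 = 2.52, n(H) = 4.232/1.008 = 4.198, n(N) = 11.77/14.01 = 0.8401, n(O) = 53.738/16.00 = 3.359
Divide by the smallest (0.8401 mol N): C 2.999, H 4.997, N 1.000, O 3.998
→ C3H5NO4
Empirical-formula mass = 119.08 g/mol
n = 119 / 119.08 = 1.00 ≈ 1
Molecular formula = empirical formula = C3H5NO4

C3H5NO4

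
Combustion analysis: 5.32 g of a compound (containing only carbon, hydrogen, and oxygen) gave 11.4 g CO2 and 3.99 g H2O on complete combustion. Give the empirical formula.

C7H12O3

mol C = 11.4 / 44.01 = 0.2590; mass C = 0.2590 × 12.01 = 3.111 g
mol H = 2 × (3.99 / 18.02) = 0.4428; mass H = 0.4428 × 1.008 = 0.4464 g
mass O = 5.32 − (3.557) = 1.763 g → mol O = 0.1102
Ratios (÷ 0.1102): C 2.351, H 4.020, O 1.000
×3: C 7.05, H 12.06, O 3.00 → C7H12O3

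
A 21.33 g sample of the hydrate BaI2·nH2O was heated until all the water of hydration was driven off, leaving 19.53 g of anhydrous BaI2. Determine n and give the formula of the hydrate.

BaI2·2H2O

Mass of water lost = 21.33 − 19.53 = 1.8 g → 1.8 / 18.02 = 0.09989 mol H2O
Molar mass of BaI2 = 391.13 g/mol → mol BaI2 = 19.53 / 391.13 = 0.04993
n = 0.09989 / 0.04993 = 2.00 ≈ 2 → BaI2·2H2O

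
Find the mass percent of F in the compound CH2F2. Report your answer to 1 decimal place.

73.0%

Molar mass = 1(12.01) + 2(1.008) + 2(19.00) = 52.026 g/mol
Mass of F per mole = 2 × 19.00 = 38.000 g
% F = 38.000 / 52.026 × 100 = 73.0%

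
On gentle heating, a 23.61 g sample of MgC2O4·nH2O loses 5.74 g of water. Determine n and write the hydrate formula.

MgC2O4·2H2O

Mass of anhydrous MgC2O4 = 23.61 − 5.74 = 17.87 g
mol H2O = 5.74 / 18.02 = 0.3185
Molar mass of MgC2O4 = 112.33 g/mol → mol MgC2O4 = 17.87 / 112.33 = 0.1591
n = 0.3185 / 0.1591 = 2.00 ≈ 2 → MgC2O4·2H2O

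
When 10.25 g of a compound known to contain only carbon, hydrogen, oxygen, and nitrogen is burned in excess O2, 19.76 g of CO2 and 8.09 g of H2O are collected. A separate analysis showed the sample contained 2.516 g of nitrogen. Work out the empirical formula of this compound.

C5H10N2O

mol C = 19.76 / 44.01 = 0.4490; mass C = 0.4490 × 12.01 = 5.392 g
mol H = 2 × (8.09 / 18.02) = 0.8979; mass H = 0.8979 × 1.008 = 0.9051 g
mol N = 2.516 / 14.01 = 0.1796
mass O = 10.25 − (8.813) = 1.437 g → mol O = 0.08979
Ratios (÷ 0.08979): C 5.001, H 10.000, N 2.000, O 1.000
→ C5H10N2O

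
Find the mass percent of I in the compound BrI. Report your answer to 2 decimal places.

Molar mass = 1(79.90) + 1(126.90) = 206.800 g/mol
Mass of I per mole = 1 × 126.90 = 126.900 g
% I = 126.900 / 206.800 × 100 = 61.36%

61.36%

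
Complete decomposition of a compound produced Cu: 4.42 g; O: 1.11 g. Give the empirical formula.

CuO

n(Cu) = 4.42/63.55 = 0.06955, n(O) = 1.11/16.00 = 0.06938
Smallest is O at 0.06938 mol; normalising gives Cu 1.003, O 1.000
Ratio ≈ 1:1, so the empirical formula is CuO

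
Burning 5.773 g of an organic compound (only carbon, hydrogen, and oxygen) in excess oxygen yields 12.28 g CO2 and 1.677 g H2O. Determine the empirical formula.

mol C = 12.28 / 44.01 = 0.2790; mass C = 0.2790 × 12.01 = 3.351 g
mol H = 2 × (1.677 / 18.02) = 0.1861; mass H = 0.1861 × 1.008 = 0.1876 g
mass O = 5.773 − (3.539) = 2.234 g → mol O = 0.1396
Ratios (÷ 0.1396): C 1.998, H 1.333, O 1.000
Scaling by 3: C 5.99, H 4.00, O 3.00 → C6H4O3

C6H4O3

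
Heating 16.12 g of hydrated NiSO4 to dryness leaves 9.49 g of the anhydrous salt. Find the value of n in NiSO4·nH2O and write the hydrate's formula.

Mass of water lost = 16.12 − 9.49 = 6.63 g → 6.63 / 18.02 = 0.3679 mol H2O
Molar mass of NiSO4 = 154.76 g/mol → mol NiSO4 = 9.49 / 154.76 = 0.06132
n = 0.3679 / 0.06132 = 6.00 ≈ 6 → NiSO4·6H2O

NiSO4·6H2O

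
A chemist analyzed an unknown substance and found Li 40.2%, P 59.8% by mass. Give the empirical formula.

Li3P

Assume 100 g: 40.2 g Li, 59.8 g P.
Moles — Li: 40.2 / 6.94 = 5.793 mol; P: 59.8 / 30.97 = 1.931 mol
Divide by the smallest (1.931 mol P): Li 3.000, P 1.000
→ Li3P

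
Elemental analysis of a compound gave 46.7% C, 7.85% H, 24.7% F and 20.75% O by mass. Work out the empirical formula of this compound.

C3H6FO

Assume 100 g: 46.7 g C, 7.85 g H, 24.7 g F, 20.75 g O.
Moles — C: 46.7 / 12.01 = 3.888 mol; H: 7.85 / 1.008 = 7.788 mol; F: 24.7 / 19.00 = 1.3 mol; O: 20.75 / 16.00 = 1.297 mol
Ratios (÷ 1.297): C 2.998, H 6.005, F 1.002, O 1.000
≈ 3:6:1:1 → C3H6FO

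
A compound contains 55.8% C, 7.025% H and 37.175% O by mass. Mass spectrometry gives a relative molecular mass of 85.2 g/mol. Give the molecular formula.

C4H6O2

Assume 100 g: 55.8 g C, 7.025 g H, 37.175 g O.
n(C) = 55.8/12.01 = 4.646, n(H) = 7.025/1.008 = 6.969, n(O) = 37.175/16.00 = 2.323
Divide by the smallest (2.323 mol O): C 2.000, H 3.000, O 1.000
Ratio ≈ 2:3:1, so the empirical formula is C2H3O
Empirical-formula mass = 43.04 g/mol
n = 85.2 / 43.04 = 1.98 ≈ 2
Molecular formula = (C2H3O)×2 = C4H6O2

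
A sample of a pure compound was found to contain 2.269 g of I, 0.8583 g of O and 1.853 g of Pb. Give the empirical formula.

I2O6Pb

Moles — I: 2.269 / 126.90 = 0.01788 mol; O: 0.8583 / 16.00 = 0.05364 mol; Pb: 1.853 / 207.2 = 0.008943 mol
Divide by the smallest (0.008943 mol Pb): I 1.999, O 5.998, Pb 1.000
≈ 2:6:1 → I2O6Pb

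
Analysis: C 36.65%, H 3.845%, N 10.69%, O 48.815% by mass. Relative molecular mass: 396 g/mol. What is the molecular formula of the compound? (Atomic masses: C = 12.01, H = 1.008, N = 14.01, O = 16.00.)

C12H15N3O12

Assume 100 g: 36.65 g C, 3.845 g H, 10.69 g N, 48.815 g O.
C: 36.65 g ÷ 12.01 g/mol = 3.052 mol
H: 3.845 g ÷ 1.008 g/mol = 3.814 mol
N: 10.69 g ÷ 14.01 g/mol = 0.763 mol
O: 48.815 g ÷ 16.00 g/mol = 3.051 mol
Ratios (÷ 0.763): C 3.999, H 4.999, N 1.000, O 3.998
→ C4H5NO4
Empirical-formula mass = 131.09 g/mol
n = 396 / 131.09 = 3.02 ≈ 3
Molecular formula = (C4H5NO4)×3 = C12H15N3O12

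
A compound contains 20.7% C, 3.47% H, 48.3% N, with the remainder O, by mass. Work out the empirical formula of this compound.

CH2N2O

Assume 100 g: 20.7 g C, 3.47 g H, 48.3 g N, 27.53 g O.
n(C) = 20.7/12.01 = 1.724, n(H) = 3.47/1.008 = 3.442, n(N) = 48.3/14.01 = 3.448, n(O) = 27.53/16.00 = 1.721
Ratios (÷ 1.721): C 1.002, H 2.001, N 2.004, O 1.000
→ CH2N2O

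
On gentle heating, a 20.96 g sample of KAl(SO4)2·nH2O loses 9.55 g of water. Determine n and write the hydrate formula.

KAl(SO4)2·12H2O

Mass of anhydrous KAl(SO4)2 = 20.96 − 9.55 = 11.41 g
mol H2O = 9.55 / 18.02 = 0.53
Molar mass of KAl(SO4)2 = 258.22 g/mol → mol KAl(SO4)2 = 11.41 / 258.22 = 0.04419
n = 0.53 / 0.04419 = 11.99 ≈ 12 → KAl(SO4)2·12H2O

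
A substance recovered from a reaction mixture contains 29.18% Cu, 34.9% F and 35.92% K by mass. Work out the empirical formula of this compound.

CuF4K2

Assume 100 g: 29.18 g Cu, 34.9 g F, 35.92 g K.
n(Cu) = 29.18/63.55 = 0.4592, n(F) = 34.9/19.00 = 1.837, n(K) = 35.92/39.10 = 0.9187
Divide by the smallest (0.4592 mol Cu): Cu 1.000, F 4.000, K 2.001
Ratio ≈ 1:4:2, so the empirical formula is CuF4K2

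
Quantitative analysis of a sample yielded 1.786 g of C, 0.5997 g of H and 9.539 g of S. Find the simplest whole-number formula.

CH4S2

n(C) = 1.786/12.01 = 0.1487, n(H) = 0.5997/1.008 = 0.5949, n(S) = 9.539/32.07 = 0.2974
Smallest is C at 0.1487 mol; normalising gives C 1.000, H 4.001, S 2.000
≈ 1:4:2 → CH4S2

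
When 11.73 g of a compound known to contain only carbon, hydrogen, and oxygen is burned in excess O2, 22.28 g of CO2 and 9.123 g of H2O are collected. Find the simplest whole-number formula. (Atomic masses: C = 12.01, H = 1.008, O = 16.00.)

mol C = 22.28 / 44.01 = 0.5062; mass C = 0.5062 × 12.01 = 6.080 g
mol H = 2 × (9.123 / 18.02) = 1.013; mass H = 1.013 × 1.008 = 1.021 g
mass O = 11.73 − (7.101) = 4.629 g → mol O = 0.2893
Smallest is O at 0.2893 mol; normalising gives C 1.750, H 3.500, O 1.000
Multiply by 4: C 7.00, H 14.00, O 4.00 → C7H14O4

C7H14O4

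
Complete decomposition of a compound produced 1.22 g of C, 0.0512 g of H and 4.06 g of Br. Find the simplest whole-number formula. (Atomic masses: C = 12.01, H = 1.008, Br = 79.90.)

n(C) = 1.22/12.01 = 0.1016, n(H) = 0.0512/1.008 = 0.05079, n(Br) = 4.06/79.90 = 0.05081
Ratios (÷ 0.05079): C 2.000, H 1.000, Br 1.000
→ C2HBr

C2HBr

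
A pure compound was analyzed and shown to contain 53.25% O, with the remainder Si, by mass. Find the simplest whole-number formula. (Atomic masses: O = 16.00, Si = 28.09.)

Assume 100 g: 53.25 g O, 46.75 g Si.
O: 53.25 g ÷ 16.00 g/mol = 3.328 mol
Si: 46.75 g ÷ 28.09 g/mol = 1.664 mol
Divide by the smallest (1.664 mol Si): O 2.000, Si 1.000
Ratio ≈ 2:1, so the empirical formula is O2Si

O2Si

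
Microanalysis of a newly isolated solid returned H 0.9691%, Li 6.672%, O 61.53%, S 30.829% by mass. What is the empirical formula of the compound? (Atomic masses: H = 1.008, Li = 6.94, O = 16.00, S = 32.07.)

Assume 100 g: 0.9691 g H, 6.672 g Li, 61.53 g O, 30.829 g S.
Moles — H: 0.9691 / 1.008 = 0.9614 mol; Li: 6.672 / 6.94 = 0.9614 mol; O: 61.53 / 16.00 = 3.846 mol; S: 30.829 / 32.07 = 0.9613 mol
Smallest is S at 0.9613 mol; normalising gives H 1.000, Li 1.000, O 4.000, S 1.000
≈ 1:1:4:1 → HLiO4S

HLiO4S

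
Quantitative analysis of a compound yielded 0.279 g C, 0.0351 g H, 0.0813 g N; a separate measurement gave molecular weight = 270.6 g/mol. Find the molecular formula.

C16H24N4

n(C) = 0.279/12.01 = 0.02323, n(H) = 0.0351/1.008 = 0.03482, n(N) = 0.0813/14.01 = 0.005803
Ratios (÷ 0.005803): C 4.003, H 6.001, N 1.000
→ C4H6N
Empirical-formula mass = 68.10 g/mol
n = 270.6 / 68.10 = 3.97 ≈ 4
Molecular formula = (C4H6N)×4 = C16H24N4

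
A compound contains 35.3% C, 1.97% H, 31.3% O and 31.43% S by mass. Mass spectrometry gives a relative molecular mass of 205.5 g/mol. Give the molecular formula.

Assume 100 g: 35.3 g C, 1.97 g H, 31.3 g O, 31.43 g S.
Moles — C: 35.3 / 12.01 = 2.939 mol; H: 1.97 / 1.008 = 1.954 mol; O: 31.3 / 16.00 = 1.956 mol; S: 31.43 / 32.07 = 0.98 mol
Smallest is S at 0.98 mol; normalising gives C 2.999, H 1.994, O 1.996, S 1.000
→ C3H2O2S
Empirical-formula mass = 102.12 g/mol
n = 205.5 / 102.12 = 2.01 ≈ 2
Molecular formula = (C3H2O2S)×2 = C6H4O4S2

C6H4O4S2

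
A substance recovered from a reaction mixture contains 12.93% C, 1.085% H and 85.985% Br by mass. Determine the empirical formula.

Assume 100 g: 12.93 g C, 1.085 g H, 85.985 g Br.
Moles — C: 12.93 / 12.01 = 1.077 mol; H: 1.085 / 1.008 = 1.076 mol; Br: 85.985 / 79.90 = 1.076 mol
Divide by the smallest (1.076 mol Br): C 1.000, H 1.000, Br 1.000
≈ 1:1:1 → CHBr

CHBr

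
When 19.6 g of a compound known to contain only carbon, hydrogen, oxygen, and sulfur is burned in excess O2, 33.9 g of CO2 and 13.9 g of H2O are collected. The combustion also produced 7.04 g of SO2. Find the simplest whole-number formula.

C7H14O3S

mol C = 33.9 / 44.01 = 0.7703; mass C = 0.7703 × 12.01 = 9.251 g
mol H = 2 × (13.9 / 18.02) = 1.543; mass H = 1.543 × 1.008 = 1.555 g
mol S = 7.04 / 64.07 = 0.1099; mass S = 3.524 g
mass O = 19.6 − (14.33) = 5.270 g → mol O = 0.3294
Divide by the smallest (0.1099 mol S): C 7.010, H 14.040, O 2.998, S 1.000
Ratio ≈ 7:14:3:1, so the empirical formula is C7H14O3S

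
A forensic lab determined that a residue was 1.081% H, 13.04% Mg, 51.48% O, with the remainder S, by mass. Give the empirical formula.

H2MgO6S2

Assume 100 g: 1.081 g H, 13.04 g Mg, 51.48 g O, 34.399 g S.
Moles — H: 1.081 / 1.008 = 1.072 mol; Mg: 13.04 / 24.31 = 0.5364 mol; O: 51.48 / 16.00 = 3.217 mol; S: 34.399 / 32.07 = 1.073 mol
Smallest is Mg at 0.5364 mol; normalising gives H 1.999, Mg 1.000, O 5.998, S 2.000
→ H2MgO6S2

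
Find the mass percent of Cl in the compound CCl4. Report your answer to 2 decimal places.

92.19%

Molar mass = 1(12.01) + 4(35.45) = 153.810 g/mol
Mass of Cl per mole = 4 × 35.45 = 141.800 g
% Cl = 141.800 / 153.810 × 100 = 92.19%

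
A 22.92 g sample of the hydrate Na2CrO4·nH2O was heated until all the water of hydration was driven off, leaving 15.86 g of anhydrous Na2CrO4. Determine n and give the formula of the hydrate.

Mass of water lost = 22.92 − 15.86 = 7.06 g → 7.06 / 18.02 = 0.3918 mol H2O
Molar mass of Na2CrO4 = 161.98 g/mol → mol Na2CrO4 = 15.86 / 161.98 = 0.09791
n = 0.3918 / 0.09791 = 4.00 ≈ 4 → Na2CrO4·4H2O

Na2CrO4·4H2O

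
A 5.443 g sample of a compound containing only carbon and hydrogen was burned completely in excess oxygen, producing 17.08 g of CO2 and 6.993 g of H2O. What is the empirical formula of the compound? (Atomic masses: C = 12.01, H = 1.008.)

CH2

mol C = 17.08 / 44.01 = 0.3881; mass C = 0.3881 × 12.01 = 4.661 g
mol H = 2 × (6.993 / 18.02) = 0.7761; mass H = 0.7761 × 1.008 = 0.7823 g
Ratios (÷ 0.3881): C 1.000, H 2.000
Ratio ≈ 1:2, so the empirical formula is CH2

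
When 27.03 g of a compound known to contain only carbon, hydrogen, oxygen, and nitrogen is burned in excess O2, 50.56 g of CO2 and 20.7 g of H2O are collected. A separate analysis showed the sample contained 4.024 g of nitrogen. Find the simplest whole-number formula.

C8H16N2O3

mol C = 50.56 / 44.01 = 1.149; mass C = 1.149 × 12.01 = 13.80 g
mol H = 2 × (20.7 / 18.02) = 2.297; mass H = 2.297 × 1.008 = 2.316 g
mol N = 4.024 / 14.01 = 0.2872
mass O = 27.03 − (20.14) = 6.893 g → mol O = 0.4308
Ratios (÷ 0.2872): C 4.000, H 7.999, N 1.000, O 1.500
Scaling by 2: C 8.00, H 16.00, N 2.00, O 3.00 → C8H16N2O3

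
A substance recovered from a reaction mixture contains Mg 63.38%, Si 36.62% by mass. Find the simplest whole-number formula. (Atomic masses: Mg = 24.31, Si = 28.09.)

Mg2Si

Assume 100 g: 63.38 g Mg, 36.62 g Si.
n(Mg) = 63.38/24.31 = 2.607, n(Si) = 36.62/28.09 = 1.304
Smallest is Si at 1.304 mol; normalising gives Mg 2.000, Si 1.000
→ Mg2Si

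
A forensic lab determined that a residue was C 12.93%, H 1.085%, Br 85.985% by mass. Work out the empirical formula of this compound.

CHBr

Assume 100 g: 12.93 g C, 1.085 g H, 85.985 g Br.
Moles — C: 12.93 / 12.01 = 1.077 mol; H: 1.085 / 1.008 = 1.076 mol; Br: 85.985 / 79.90 = 1.076 mol
Divide by the smallest (1.076 mol Br): C 1.000, H 1.000, Br 1.000
Ratio ≈ 1:1:1, so the empirical formula is CHBr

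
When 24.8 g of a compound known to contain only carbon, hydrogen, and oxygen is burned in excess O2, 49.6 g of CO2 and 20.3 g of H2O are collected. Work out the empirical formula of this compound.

C2H4O

mol C = 49.6 / 44.01 = 1.127; mass C = 1.127 × 12.01 = 13.54 g
mol H = 2 × (20.3 / 18.02) = 2.253; mass H = 2.253 × 1.008 = 2.271 g
mass O = 24.8 − (15.81) = 8.993 g → mol O = 0.5621
Smallest is O at 0.5621 mol; normalising gives C 2.005, H 4.008, O 1.000
Ratio ≈ 2:4:1, so the empirical formula is C2H4O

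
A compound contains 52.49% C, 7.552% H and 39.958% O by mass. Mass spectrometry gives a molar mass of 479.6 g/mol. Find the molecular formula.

C21H36O12

Assume 100 g: 52.49 g C, 7.552 g H, 39.958 g O.
Moles — C: 52.49 / 12.01 = 4.371 mol; H: 7.552 / 1.008 = 7.492 mol; O: 39.958 / 16.00 = 2.497 mol
Smallest is O at 2.497 mol; normalising gives C 1.750, H 3.000, O 1.000
Scaling by 4: C 7.00, H 12.00, O 4.00 → C7H12O4
Empirical-formula mass = 160.17 g/mol
n = 479.6 / 160.17 = 2.99 ≈ 3
Molecular formula = (C7H12O4)×3 = C21H36O12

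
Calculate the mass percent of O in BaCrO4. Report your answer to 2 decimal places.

25.26%

Molar mass = 1(137.33) + 1(52.00) + 4(16.00) = 253.330 g/mol
Mass of O per mole = 4 × 16.00 = 64.000 g
% O = 64.000 / 253.330 × 100 = 25.26%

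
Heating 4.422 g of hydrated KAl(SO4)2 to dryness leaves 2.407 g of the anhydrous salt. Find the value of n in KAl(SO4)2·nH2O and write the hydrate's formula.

Mass of water lost = 4.422 − 2.407 = 2.015 g → 2.015 / 18.02 = 0.1118 mol H2O
Molar mass of KAl(SO4)2 = 258.22 g/mol → mol KAl(SO4)2 = 2.407 / 258.22 = 0.009322
n = 0.1118 / 0.009322 = 12.00 ≈ 12 → KAl(SO4)2·12H2O

KAl(SO4)2·12H2O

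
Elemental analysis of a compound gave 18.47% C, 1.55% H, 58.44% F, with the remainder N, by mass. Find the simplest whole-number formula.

CHF2N

Assume 100 g: 18.47 g C, 1.55 g H, 58.44 g F, 21.54 g N.
Moles — C: 18.47 / 12.01 = 1.538 mol; H: 1.55 / 1.008 = 1.538 mol; F: 58.44 / 19.00 = 3.076 mol; N: 21.54 / 14.01 = 1.537 mol
Smallest is N at 1.537 mol; normalising gives C 1.000, H 1.000, F 2.001, N 1.000
→ CHF2N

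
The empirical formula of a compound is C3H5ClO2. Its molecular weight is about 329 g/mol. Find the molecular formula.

Empirical-formula mass = 108.52 g/mol
n = 329 / 108.52 = 3.03 ≈ 3
Molecular formula = (C3H5ClO2)3 = C9H15Cl3O6

C9H15Cl3O6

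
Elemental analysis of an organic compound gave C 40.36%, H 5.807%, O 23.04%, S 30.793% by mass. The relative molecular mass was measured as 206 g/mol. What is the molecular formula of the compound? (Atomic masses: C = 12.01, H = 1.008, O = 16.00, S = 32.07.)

Assume 100 g: 40.36 g C, 5.807 g H, 23.04 g O, 30.793 g S.
n(C) = 40.36/12.01 = 3.361, n(H) = 5.807/1.008 = 5.761, n(O) = 23.04/16.00 = 1.44, n(S) = 30.793/32.07 = 0.9602
Smallest is S at 0.9602 mol; normalising gives C 3.500, H 6.000, O 1.500, S 1.000
×2: C 7.00, H 12.00, O 3.00, S 2.00 → C7H12O3S2
Empirical-formula mass = 208.31 g/mol
n = 206 / 208.31 = 0.99 ≈ 1
Molecular formula = empirical formula = C7H12O3S2

C7H12O3S2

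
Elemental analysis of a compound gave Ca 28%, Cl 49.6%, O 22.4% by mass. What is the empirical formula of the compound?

Assume 100 g: 28 g Ca, 49.6 g Cl, 22.4 g O.
n(Ca) = 28/40.08 = 0.6986, n(Cl) = 49.6/35.45 = 1.399, n(O) = 22.4/16.00 = 1.4
Ratios (÷ 0.6986): Ca 1.000, Cl 2.003, O 2.004
→ CaCl2O2

CaCl2O2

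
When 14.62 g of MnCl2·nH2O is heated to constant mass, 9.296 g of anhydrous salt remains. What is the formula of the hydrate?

MnCl2·4H2O

Mass of water lost = 14.62 − 9.296 = 5.324 g → 5.324 / 18.02 = 0.2954 mol H2O
Molar mass of MnCl2 = 125.84 g/mol → mol MnCl2 = 9.296 / 125.84 = 0.07387
n = 0.2954 / 0.07387 = 4.00 ≈ 4 → MnCl2·4H2O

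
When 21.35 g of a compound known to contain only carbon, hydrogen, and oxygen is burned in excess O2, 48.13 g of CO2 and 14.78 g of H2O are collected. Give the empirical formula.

C8H12O3

mol C = 48.13 / 44.01 = 1.094; mass C = 1.094 × 12.01 = 13.13 g
mol H = 2 × (14.78 / 18.02) = 1.640; mass H = 1.640 × 1.008 = 1.654 g
mass O = 21.35 − (14.79) = 6.562 g → mol O = 0.4101
Smallest is O at 0.4101 mol; normalising gives C 2.666, H 4.000, O 1.000
×3: C 8.00, H 12.00, O 3.00 → C8H12O3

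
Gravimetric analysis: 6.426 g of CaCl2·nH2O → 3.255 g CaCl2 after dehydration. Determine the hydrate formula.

CaCl2·6H2O

Mass of water lost = 6.426 − 3.255 = 3.171 g → 3.171 / 18.02 = 0.176 mol H2O
Molar mass of CaCl2 = 110.98 g/mol → mol CaCl2 = 3.255 / 110.98 = 0.02933
n = 0.176 / 0.02933 = 6.00 ≈ 6 → CaCl2·6H2O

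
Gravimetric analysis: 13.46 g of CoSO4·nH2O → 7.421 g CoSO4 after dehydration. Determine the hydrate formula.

CoSO4·7H2O

Mass of water lost = 13.46 − 7.421 = 6.039 g → 6.039 / 18.02 = 0.3351 mol H2O
Molar mass of CoSO4 = 155.00 g/mol → mol CoSO4 = 7.421 / 155.00 = 0.04788
n = 0.3351 / 0.04788 = 7.00 ≈ 7 → CoSO4·7H2O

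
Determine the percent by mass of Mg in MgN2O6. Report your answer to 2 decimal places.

Molar mass = 1(24.31) + 2(14.01) + 6(16.00) = 148.330 g/mol
Mass of Mg per mole = 1 × 24.31 = 24.310 g
% Mg = 24.310 / 148.330 × 100 = 16.39%

16.39%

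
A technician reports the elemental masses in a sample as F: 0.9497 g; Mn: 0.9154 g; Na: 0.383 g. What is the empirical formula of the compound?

F3MnNa

n(F) = 0.9497/19.00 = 0.04998, n(Mn) = 0.9154/54.94 = 0.01666, n(Na) = 0.383/22.99 = 0.01666
Divide by the smallest (0.01666 mol Na): F 3.000, Mn 1.000, Na 1.000
≈ 3:1:1 → F3MnNa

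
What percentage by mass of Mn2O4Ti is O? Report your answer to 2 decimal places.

Molar mass = 2(54.94) + 4(16.00) + 1(47.87) = 221.750 g/mol
Mass of O per mole = 4 × 16.00 = 64.000 g
% O = 64.000 / 221.750 × 100 = 28.86%

28.86%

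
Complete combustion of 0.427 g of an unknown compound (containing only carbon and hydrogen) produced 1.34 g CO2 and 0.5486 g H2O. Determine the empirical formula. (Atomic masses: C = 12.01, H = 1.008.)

mol C = 1.34 / 44.01 = 0.03045; mass C = 0.03045 × 12.01 = 0.3657 g
mol H = 2 × (0.5486 / 18.02) = 0.06089; mass H = 0.06089 × 1.008 = 0.06138 g
Smallest is C at 0.03045 mol; normalising gives C 1.000, H 2.000
≈ 1:2 → CH2

CH2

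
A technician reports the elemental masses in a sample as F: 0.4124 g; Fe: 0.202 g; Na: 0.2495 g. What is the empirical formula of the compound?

F6FeNa3

F: 0.4124 g ÷ 19.00 g/mol = 0.02171 mol
Fe: 0.202 g ÷ 55.85 g/mol = 0.003617 mol
Na: 0.2495 g ÷ 22.99 g/mol = 0.01085 mol
Ratios (÷ 0.003617): F 6.001, Fe 1.000, Na 3.001
Ratio ≈ 6:1:3, so the empirical formula is F6FeNa3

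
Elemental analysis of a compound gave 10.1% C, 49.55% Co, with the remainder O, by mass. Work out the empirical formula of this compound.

CCoO3

Assume 100 g: 10.1 g C, 49.55 g Co, 40.35 g O.
n(C) = 10.1/12.01 = 0.841, n(Co) = 49.55/58.93 = 0.8408, n(O) = 40.35/16.00 = 2.522
Divide by the smallest (0.8408 mol Co): C 1.000, Co 1.000, O 2.999
→ CCoO3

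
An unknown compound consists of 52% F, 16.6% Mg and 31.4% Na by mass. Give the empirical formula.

Assume 100 g: 52 g F, 16.6 g Mg, 31.4 g Na.
F: 52 g ÷ 19.00 g/mol = 2.737 mol
Mg: 16.6 g ÷ 24.31 g/mol = 0.6828 mol
Na: 31.4 g ÷ 22.99 g/mol = 1.366 mol
Ratios (÷ 0.6828): F 4.008, Mg 1.000, Na 2.000
≈ 4:1:2 → F4MgNa2

F4MgNa2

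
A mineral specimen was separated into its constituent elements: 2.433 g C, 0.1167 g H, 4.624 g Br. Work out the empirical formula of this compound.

C7H4Br2

C: 2.433 g ÷ 12.01 g/mol = 0.2026 mol
H: 0.1167 g ÷ 1.008 g/mol = 0.1158 mol
Br: 4.624 g ÷ 79.90 g/mol = 0.05787 mol
Divide by the smallest (0.05787 mol Br): C 3.500, H 2.001, Br 1.000
Multiply by 2: C 7.00, H 4.00, Br 2.00 → C7H4Br2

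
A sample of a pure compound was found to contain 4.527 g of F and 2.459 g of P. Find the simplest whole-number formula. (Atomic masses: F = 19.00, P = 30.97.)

F3P

n(F) = 4.527/19.00 = 0.2383, n(P) = 2.459/30.97 = 0.0794
Ratios (÷ 0.0794): F 3.001, P 1.000
≈ 3:1 → F3P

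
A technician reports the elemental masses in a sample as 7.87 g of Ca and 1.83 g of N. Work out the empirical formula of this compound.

Ca: 7.87 g ÷ 40.08 g/mol = 0.1964 mol
N: 1.83 g ÷ 14.01 g/mol = 0.1306 mol
Ratios (÷ 0.1306): Ca 1.503, N 1.000
×2: Ca 3.01, N 2.00 → Ca3N2

Ca3N2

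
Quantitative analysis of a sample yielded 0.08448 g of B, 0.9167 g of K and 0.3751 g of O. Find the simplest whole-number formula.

BK3O3

Moles — B: 0.08448 / 10.81 = 0.007815 mol; K: 0.9167 / 39.10 = 0.02345 mol; O: 0.3751 / 16.00 = 0.02344 mol
Ratios (÷ 0.007815): B 1.000, K 3.000, O 3.000
Ratio ≈ 1:3:3, so the empirical formula is BK3O3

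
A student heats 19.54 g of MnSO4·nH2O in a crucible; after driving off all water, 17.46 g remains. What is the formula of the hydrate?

Mass of water lost = 19.54 − 17.46 = 2.08 g → 2.08 / 18.02 = 0.1154 mol H2O
Molar mass of MnSO4 = 151.01 g/mol → mol MnSO4 = 17.46 / 151.01 = 0.1156
n = 0.1154 / 0.1156 = 1.00 ≈ 1 → MnSO4·H2O

MnSO4·H2O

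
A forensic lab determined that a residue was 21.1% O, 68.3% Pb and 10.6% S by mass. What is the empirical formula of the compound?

O4PbS

Assume 100 g: 21.1 g O, 68.3 g Pb, 10.6 g S.
O: 21.1 g ÷ 16.00 g/mol = 1.319 mol
Pb: 68.3 g ÷ 207.2 g/mol = 0.3296 mol
S: 10.6 g ÷ 32.07 g/mol = 0.3305 mol
Ratios (÷ 0.3296): O 4.001, Pb 1.000, S 1.003
→ O4PbS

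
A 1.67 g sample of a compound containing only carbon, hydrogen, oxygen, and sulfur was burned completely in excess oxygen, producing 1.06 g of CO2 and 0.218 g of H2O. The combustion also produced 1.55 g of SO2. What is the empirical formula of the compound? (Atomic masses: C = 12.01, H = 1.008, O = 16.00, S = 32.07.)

C2H2O3S2

mol C = 1.06 / 44.01 = 0.02409; mass C = 0.02409 × 12.01 = 0.2893 g
mol H = 2 × (0.218 / 18.02) = 0.02420; mass H = 0.02420 × 1.008 = 0.02439 g
mol S = 1.55 / 64.07 = 0.02419; mass S = 0.7758 g
mass O = 1.67 − (1.090) = 0.5805 g → mol O = 0.03628
Divide by the smallest (0.02409 mol C): C 1.000, H 1.005, O 1.506, S 1.004
Multiply by 2: C 2.00, H 2.01, O 3.01, S 2.01 → C2H2O3S2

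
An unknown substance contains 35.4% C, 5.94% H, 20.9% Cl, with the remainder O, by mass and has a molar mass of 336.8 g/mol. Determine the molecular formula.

C10H20Cl2O8

Assume 100 g: 35.4 g C, 5.94 g H, 20.9 g Cl, 37.76 g O.
n(C) = 35.4/12.01 = 2.948, n(H) = 5.94/1.008 = 5.893, n(Cl) = 20.9/35.45 = 0.5896, n(O) = 37.76/16.00 = 2.36
Smallest is Cl at 0.5896 mol; normalising gives C 5.000, H 9.995, Cl 1.000, O 4.003
Ratio ≈ 5:10:1:4, so the empirical formula is C5H10ClO4
Empirical-formula mass = 169.58 g/mol
n = 336.8 / 169.58 = 1.99 ≈ 2
Molecular formula = (C5H10ClO4)×2 = C10H20Cl2O8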